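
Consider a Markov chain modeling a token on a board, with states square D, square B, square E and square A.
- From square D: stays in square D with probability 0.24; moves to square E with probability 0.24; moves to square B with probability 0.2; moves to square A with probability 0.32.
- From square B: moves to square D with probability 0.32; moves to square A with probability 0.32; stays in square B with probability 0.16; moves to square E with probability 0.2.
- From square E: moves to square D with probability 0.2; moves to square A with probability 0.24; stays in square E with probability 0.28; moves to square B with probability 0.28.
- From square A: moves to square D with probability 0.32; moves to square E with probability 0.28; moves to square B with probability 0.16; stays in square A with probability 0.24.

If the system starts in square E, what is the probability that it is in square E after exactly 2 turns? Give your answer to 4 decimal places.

0.2496

Propagate the distribution vector 2 turns from square E.
After 0 turns: (0.0000, 0.0000, 1.0000, 0.0000)
After 1 turn: (0.2000, 0.2800, 0.2800, 0.2400)
After 2 turns: (0.2704, 0.2016, 0.2496, 0.2784)
P(in square E after 2 turns) = 0.2496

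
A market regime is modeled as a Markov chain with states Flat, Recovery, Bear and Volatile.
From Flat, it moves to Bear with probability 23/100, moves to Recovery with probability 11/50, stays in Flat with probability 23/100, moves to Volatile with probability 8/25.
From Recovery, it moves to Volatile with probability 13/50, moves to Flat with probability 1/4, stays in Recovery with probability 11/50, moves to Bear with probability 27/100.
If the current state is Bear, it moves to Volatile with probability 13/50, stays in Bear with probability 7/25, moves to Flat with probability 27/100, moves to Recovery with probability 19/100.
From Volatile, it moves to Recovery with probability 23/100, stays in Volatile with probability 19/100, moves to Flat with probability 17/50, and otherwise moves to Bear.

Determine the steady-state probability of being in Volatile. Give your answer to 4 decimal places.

0.2583

Let the stationary distribution be π with π = πP and π_1 + π_2 + π_3 + π_4 = 1.
π_1 = 0.23·π_1 + 0.25·π_2 + 0.27·π_3 + 0.34·π_4
π_2 = 0.22·π_1 + 0.22·π_2 + 0.19·π_3 + 0.23·π_4
π_3 = 0.23·π_1 + 0.27·π_2 + 0.28·π_3 + 0.24·π_4
Solving with the normalization constraint gives π = (0.2729, 0.2150, 0.2539, 0.2583).
So the stationary probability of Volatile is 0.2583.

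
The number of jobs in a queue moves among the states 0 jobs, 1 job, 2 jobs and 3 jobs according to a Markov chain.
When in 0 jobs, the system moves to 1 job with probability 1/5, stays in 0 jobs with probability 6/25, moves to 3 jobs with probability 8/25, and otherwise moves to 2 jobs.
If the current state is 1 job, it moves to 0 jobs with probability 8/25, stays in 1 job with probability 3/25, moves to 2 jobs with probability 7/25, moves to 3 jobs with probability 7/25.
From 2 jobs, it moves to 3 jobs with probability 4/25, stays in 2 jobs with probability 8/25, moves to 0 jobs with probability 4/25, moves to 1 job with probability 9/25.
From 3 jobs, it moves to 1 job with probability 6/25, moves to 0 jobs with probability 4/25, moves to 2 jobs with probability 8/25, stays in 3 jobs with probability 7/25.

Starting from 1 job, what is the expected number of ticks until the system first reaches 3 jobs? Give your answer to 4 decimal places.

Let t(s) be the expected number of ticks to first reach 3 jobs from state s, with t(3 jobs) = 0. Conditioning on the first tick:
t(0 jobs) = 1 + 0.24·t(0 jobs) + 0.2·t(1 job) + 0.24·t(2 jobs)
t(1 job) = 1 + 0.32·t(0 jobs) + 0.12·t(1 job) + 0.28·t(2 jobs)
t(2 jobs) = 1 + 0.16·t(0 jobs) + 0.36·t(1 job) + 0.32·t(2 jobs)
Solving: t(0 jobs) = 3.7358, t(1 job) = 3.8992, t(2 jobs) = 4.4139.
Expected ticks from 1 job to 3 jobs: 3.8992.

3.8992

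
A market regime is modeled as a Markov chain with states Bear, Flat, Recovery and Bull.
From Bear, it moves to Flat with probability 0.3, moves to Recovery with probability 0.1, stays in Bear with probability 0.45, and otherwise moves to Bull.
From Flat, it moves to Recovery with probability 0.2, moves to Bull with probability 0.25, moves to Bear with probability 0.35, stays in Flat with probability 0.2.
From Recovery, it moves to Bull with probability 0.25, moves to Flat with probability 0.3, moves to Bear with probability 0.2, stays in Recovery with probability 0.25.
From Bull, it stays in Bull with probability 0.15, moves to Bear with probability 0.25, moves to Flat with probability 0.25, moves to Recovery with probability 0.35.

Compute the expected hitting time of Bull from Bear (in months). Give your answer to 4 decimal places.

5.2017

Let t(s) be the expected number of months to first reach Bull from state s, with t(Bull) = 0. Conditioning on the first month:
t(Bear) = 1 + 0.45·t(Bear) + 0.3·t(Flat) + 0.1·t(Recovery)
t(Flat) = 1 + 0.35·t(Bear) + 0.2·t(Flat) + 0.2·t(Recovery)
t(Recovery) = 1 + 0.2·t(Bear) + 0.3·t(Flat) + 0.25·t(Recovery)
Solving: t(Bear) = 5.2017, t(Flat) = 4.6732, t(Recovery) = 4.5897.
Expected months from Bear to Bull: 5.2017.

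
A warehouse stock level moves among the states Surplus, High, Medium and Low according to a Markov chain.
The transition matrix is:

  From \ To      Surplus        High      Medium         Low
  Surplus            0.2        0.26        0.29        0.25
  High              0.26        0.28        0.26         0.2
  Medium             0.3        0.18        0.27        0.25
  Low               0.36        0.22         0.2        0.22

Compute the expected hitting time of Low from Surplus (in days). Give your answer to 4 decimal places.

Let t(s) be the expected number of days to first reach Low from state s, with t(Low) = 0. Conditioning on the first day:
t(Surplus) = 1 + 0.2·t(Surplus) + 0.26·t(High) + 0.29·t(Medium)
t(High) = 1 + 0.26·t(Surplus) + 0.28·t(High) + 0.26·t(Medium)
t(Medium) = 1 + 0.3·t(Surplus) + 0.18·t(High) + 0.27·t(Medium)
Solving: t(Surplus) = 4.2040, t(High) = 4.4191, t(Medium) = 4.1872.
Expected days from Surplus to Low: 4.2040.

4.2040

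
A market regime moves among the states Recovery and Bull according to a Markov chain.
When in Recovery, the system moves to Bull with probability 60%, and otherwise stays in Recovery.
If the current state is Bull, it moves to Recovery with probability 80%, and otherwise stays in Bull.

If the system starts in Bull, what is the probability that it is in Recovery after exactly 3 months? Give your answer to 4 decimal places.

Propagate the distribution vector 3 months from Bull.
After 0 months: (0.0000, 1.0000)
After 1 month: (0.8000, 0.2000)
After 2 months: (0.4800, 0.5200)
After 3 months: (0.6080, 0.3920)
P(in Recovery after 3 months) = 0.6080

0.6080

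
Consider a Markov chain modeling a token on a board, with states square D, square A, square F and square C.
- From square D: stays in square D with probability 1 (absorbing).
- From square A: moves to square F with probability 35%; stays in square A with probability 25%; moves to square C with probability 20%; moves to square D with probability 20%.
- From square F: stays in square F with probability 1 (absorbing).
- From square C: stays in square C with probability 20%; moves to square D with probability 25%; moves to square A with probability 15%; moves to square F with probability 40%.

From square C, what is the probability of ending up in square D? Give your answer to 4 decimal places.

Let h(s) be the probability of absorption at square D starting from transient state s. Then h(square D) = 1 and h(square F) = 0. By first-step analysis:
h(square A) = 0.2·1 + 0.25·h(square A) + 0.35·0 + 0.2·h(square C)
h(square C) = 0.25·1 + 0.15·h(square A) + 0.4·0 + 0.2·h(square C)
Solving: h(square A) = 0.3684, h(square C) = 0.3816.
Starting from square C, the probability is 0.3816.

0.3816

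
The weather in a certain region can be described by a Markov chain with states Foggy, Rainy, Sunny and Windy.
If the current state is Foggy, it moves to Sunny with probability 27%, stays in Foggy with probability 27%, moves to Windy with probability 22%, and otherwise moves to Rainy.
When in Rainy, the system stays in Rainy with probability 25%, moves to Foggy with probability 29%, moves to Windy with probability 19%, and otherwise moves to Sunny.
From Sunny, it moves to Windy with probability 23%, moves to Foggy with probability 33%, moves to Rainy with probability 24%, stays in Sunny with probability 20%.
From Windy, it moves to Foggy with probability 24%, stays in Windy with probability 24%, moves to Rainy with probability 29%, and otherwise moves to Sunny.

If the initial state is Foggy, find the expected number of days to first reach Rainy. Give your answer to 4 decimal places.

3.9785

Let t(s) be the expected number of days to first reach Rainy from state s, with t(Rainy) = 0. Conditioning on the first day:
t(Foggy) = 1 + 0.27·t(Foggy) + 0.27·t(Sunny) + 0.22·t(Windy)
t(Sunny) = 1 + 0.33·t(Foggy) + 0.2·t(Sunny) + 0.23·t(Windy)
t(Windy) = 1 + 0.24·t(Foggy) + 0.23·t(Sunny) + 0.24·t(Windy)
Solving: t(Foggy) = 3.9785, t(Sunny) = 3.9766, t(Windy) = 3.7756.
Expected days from Foggy to Rainy: 3.9785.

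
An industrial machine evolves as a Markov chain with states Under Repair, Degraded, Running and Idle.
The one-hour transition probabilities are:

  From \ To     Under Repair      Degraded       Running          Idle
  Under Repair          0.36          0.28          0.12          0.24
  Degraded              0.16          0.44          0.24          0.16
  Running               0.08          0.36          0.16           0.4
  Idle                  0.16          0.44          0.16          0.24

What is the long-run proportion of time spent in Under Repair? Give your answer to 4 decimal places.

0.1816

Let the stationary distribution be π with π = πP and π_1 + π_2 + π_3 + π_4 = 1.
π_1 = 0.36·π_1 + 0.16·π_2 + 0.08·π_3 + 0.16·π_4
π_2 = 0.28·π_1 + 0.44·π_2 + 0.36·π_3 + 0.44·π_4
π_3 = 0.12·π_1 + 0.24·π_2 + 0.16·π_3 + 0.16·π_4
Solving with the normalization constraint gives π = (0.1816, 0.3962, 0.1844, 0.2378).
So the stationary probability of Under Repair is 0.1816.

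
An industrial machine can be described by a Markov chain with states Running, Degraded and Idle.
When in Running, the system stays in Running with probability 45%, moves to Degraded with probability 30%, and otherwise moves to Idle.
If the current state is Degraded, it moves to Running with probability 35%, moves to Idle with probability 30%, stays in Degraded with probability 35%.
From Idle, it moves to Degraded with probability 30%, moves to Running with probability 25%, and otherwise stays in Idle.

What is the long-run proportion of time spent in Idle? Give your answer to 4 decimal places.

0.3322

Let the stationary distribution be π with π = πP and π_1 + π_2 + π_3 = 1.
π_1 = 0.45·π_1 + 0.35·π_2 + 0.25·π_3
π_2 = 0.3·π_1 + 0.35·π_2 + 0.3·π_3
Solving with the normalization constraint gives π = (0.3520, 0.3158, 0.3322).
So the stationary probability of Idle is 0.3322.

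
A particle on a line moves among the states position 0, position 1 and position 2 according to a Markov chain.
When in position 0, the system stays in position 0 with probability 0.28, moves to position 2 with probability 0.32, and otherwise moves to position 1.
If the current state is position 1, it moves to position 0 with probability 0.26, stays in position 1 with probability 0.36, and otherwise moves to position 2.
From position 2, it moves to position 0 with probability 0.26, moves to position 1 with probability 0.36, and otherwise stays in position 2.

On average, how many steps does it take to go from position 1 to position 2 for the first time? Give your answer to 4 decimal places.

2.7466

Let t(s) be the expected number of steps to first reach position 2 from state s, with t(position 2) = 0. Conditioning on the first step:
t(position 0) = 1 + 0.28·t(position 0) + 0.4·t(position 1)
t(position 1) = 1 + 0.26·t(position 0) + 0.36·t(position 1)
Solving: t(position 0) = 2.9148, t(position 1) = 2.7466.
Expected steps from position 1 to position 2: 2.7466.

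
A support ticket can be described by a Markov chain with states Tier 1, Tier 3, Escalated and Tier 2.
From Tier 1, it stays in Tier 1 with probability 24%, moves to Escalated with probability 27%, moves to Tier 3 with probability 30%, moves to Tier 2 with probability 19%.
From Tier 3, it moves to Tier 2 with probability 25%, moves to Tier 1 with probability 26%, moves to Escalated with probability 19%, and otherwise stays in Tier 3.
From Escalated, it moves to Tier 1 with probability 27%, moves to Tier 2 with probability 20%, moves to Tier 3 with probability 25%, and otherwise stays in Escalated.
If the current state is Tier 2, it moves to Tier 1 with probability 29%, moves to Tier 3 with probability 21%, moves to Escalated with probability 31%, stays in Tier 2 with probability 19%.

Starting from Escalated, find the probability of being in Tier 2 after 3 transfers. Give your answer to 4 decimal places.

Propagate the distribution vector 3 transfers from Escalated.
After 0 transfers: (0.0000, 0.0000, 1.0000, 0.0000)
After 1 transfer: (0.2700, 0.2500, 0.2800, 0.2000)
After 2 transfers: (0.2634, 0.2680, 0.2608, 0.2078)
After 3 transfers: (0.2636, 0.2683, 0.2595, 0.2087)
P(in Tier 2 after 3 transfers) = 0.2087

0.2087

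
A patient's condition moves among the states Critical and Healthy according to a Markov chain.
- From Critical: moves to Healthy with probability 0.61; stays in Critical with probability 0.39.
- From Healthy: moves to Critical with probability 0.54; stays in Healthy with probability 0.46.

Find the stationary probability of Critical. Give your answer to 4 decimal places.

Let the stationary distribution be π with π = πP and π_1 + π_2 = 1.
π_1 = 0.39·π_1 + 0.54·π_2
Solving with the normalization constraint gives π = (0.4696, 0.5304).
So the stationary probability of Critical is 0.4696.

0.4696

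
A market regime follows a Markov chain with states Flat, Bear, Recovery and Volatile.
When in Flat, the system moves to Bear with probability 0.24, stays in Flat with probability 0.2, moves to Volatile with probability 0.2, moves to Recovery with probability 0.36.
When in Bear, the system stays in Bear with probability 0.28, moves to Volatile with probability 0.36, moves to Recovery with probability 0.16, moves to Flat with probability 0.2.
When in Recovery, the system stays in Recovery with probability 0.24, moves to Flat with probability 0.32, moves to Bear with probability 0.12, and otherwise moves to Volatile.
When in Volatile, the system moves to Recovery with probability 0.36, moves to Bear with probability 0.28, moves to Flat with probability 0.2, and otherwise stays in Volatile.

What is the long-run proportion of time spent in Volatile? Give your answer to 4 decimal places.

Let the stationary distribution be π with π = πP and π_1 + π_2 + π_3 + π_4 = 1.
π_1 = 0.2·π_1 + 0.2·π_2 + 0.32·π_3 + 0.2·π_4
π_2 = 0.24·π_1 + 0.28·π_2 + 0.12·π_3 + 0.28·π_4
π_3 = 0.36·π_1 + 0.16·π_2 + 0.24·π_3 + 0.36·π_4
Solving with the normalization constraint gives π = (0.2337, 0.2257, 0.2811, 0.2595).
So the stationary probability of Volatile is 0.2595.

0.2595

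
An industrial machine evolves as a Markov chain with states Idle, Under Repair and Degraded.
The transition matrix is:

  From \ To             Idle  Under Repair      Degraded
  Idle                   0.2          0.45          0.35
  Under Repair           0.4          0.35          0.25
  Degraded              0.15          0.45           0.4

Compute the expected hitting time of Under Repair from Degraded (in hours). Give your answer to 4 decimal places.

2.2222

Let t(s) be the expected number of hours to first reach Under Repair from state s, with t(Under Repair) = 0. Conditioning on the first hour:
t(Idle) = 1 + 0.2·t(Idle) + 0.35·t(Degraded)
t(Degraded) = 1 + 0.15·t(Idle) + 0.4·t(Degraded)
Solving: t(Idle) = 2.2222, t(Degraded) = 2.2222.
Expected hours from Degraded to Under Repair: 2.2222.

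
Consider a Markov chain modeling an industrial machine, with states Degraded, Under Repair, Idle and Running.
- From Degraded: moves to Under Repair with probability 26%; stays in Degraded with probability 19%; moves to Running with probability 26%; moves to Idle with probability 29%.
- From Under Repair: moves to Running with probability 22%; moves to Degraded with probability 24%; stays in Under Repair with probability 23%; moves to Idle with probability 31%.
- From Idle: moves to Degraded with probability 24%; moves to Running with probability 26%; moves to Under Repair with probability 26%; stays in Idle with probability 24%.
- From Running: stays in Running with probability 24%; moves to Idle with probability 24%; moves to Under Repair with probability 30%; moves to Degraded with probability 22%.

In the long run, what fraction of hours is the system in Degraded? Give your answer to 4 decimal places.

Let the stationary distribution be π with π = πP and π_1 + π_2 + π_3 + π_4 = 1.
π_1 = 0.19·π_1 + 0.24·π_2 + 0.24·π_3 + 0.22·π_4
π_2 = 0.26·π_1 + 0.23·π_2 + 0.26·π_3 + 0.3·π_4
π_3 = 0.29·π_1 + 0.31·π_2 + 0.24·π_3 + 0.24·π_4
Solving with the normalization constraint gives π = (0.2239, 0.2619, 0.2695, 0.2446).
So the stationary probability of Degraded is 0.2239.

0.2239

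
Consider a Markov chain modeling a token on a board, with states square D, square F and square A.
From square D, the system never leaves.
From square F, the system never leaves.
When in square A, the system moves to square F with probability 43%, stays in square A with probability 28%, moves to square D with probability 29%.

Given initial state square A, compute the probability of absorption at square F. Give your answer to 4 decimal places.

0.5972

Let h(s) be the probability of absorption at square F starting from transient state s. Then h(square F) = 1 and h(square D) = 0. By first-step analysis:
h(square A) = 0.29·0 + 0.43·1 + 0.28·h(square A)
Solving: h(square A) = 0.5972.
Starting from square A, the probability is 0.5972.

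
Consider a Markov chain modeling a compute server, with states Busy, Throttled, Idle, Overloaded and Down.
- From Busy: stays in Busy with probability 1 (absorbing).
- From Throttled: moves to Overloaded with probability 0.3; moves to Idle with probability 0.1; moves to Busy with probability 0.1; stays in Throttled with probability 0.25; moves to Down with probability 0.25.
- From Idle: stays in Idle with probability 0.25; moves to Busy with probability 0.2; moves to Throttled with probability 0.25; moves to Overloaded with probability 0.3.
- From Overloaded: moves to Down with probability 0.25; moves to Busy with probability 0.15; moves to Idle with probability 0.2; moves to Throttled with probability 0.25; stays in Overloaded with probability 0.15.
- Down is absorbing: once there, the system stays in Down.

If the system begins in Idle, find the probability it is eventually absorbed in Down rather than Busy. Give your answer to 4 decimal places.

Let h(s) be the probability of absorption at Down starting from transient state s. Then h(Down) = 1 and h(Busy) = 0. By first-step analysis:
h(Throttled) = 0.1·0 + 0.25·h(Throttled) + 0.1·h(Idle) + 0.3·h(Overloaded) + 0.25·1
h(Idle) = 0.2·0 + 0.25·h(Throttled) + 0.25·h(Idle) + 0.3·h(Overloaded)
h(Overloaded) = 0.15·0 + 0.25·h(Throttled) + 0.2·h(Idle) + 0.15·h(Overloaded) + 0.25·1
Solving: h(Throttled) = 0.6248, h(Idle) = 0.4409, h(Overloaded) = 0.5816.
Starting from Idle, the probability is 0.4409.

0.4409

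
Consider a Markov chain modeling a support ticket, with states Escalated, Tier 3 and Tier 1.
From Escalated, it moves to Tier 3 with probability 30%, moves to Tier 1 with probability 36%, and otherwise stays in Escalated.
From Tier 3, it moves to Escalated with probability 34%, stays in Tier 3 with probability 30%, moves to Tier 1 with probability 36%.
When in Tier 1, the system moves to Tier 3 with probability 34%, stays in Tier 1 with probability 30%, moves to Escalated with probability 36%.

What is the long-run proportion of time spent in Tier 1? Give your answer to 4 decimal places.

0.3396

Let the stationary distribution be π with π = πP and π_1 + π_2 + π_3 = 1.
π_1 = 0.34·π_1 + 0.34·π_2 + 0.36·π_3
π_2 = 0.3·π_1 + 0.3·π_2 + 0.34·π_3
Solving with the normalization constraint gives π = (0.3468, 0.3136, 0.3396).
So the stationary probability of Tier 1 is 0.3396.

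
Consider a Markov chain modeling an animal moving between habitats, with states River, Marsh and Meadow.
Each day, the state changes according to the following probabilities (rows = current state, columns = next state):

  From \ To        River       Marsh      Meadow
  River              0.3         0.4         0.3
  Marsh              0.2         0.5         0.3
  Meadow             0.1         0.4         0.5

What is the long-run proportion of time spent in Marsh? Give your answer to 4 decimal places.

Let the stationary distribution be π with π = πP and π_1 + π_2 + π_3 = 1.
π_1 = 0.3·π_1 + 0.2·π_2 + 0.1·π_3
π_2 = 0.4·π_1 + 0.5·π_2 + 0.4·π_3
Solving with the normalization constraint gives π = (0.1806, 0.4444, 0.3750).
So the stationary probability of Marsh is 0.4444.

0.4444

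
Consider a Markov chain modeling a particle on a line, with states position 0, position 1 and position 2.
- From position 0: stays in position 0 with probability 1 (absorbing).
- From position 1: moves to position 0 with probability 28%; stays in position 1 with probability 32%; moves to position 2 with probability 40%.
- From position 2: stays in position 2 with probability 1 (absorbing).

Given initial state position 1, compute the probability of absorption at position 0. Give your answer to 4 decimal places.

Let h(s) be the probability of absorption at position 0 starting from transient state s. Then h(position 0) = 1 and h(position 2) = 0. By first-step analysis:
h(position 1) = 0.28·1 + 0.32·h(position 1) + 0.4·0
Solving: h(position 1) = 0.4118.
Starting from position 1, the probability is 0.4118.

0.4118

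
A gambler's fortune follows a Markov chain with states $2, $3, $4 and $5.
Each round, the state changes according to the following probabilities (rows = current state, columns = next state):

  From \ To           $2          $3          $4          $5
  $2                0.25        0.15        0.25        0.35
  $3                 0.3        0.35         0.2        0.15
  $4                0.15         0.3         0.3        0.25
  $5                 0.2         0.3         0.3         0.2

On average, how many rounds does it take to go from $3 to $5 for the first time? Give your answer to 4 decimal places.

Let t(s) be the expected number of rounds to first reach $5 from state s, with t($5) = 0. Conditioning on the first round:
t($2) = 1 + 0.25·t($2) + 0.15·t($3) + 0.25·t($4)
t($3) = 1 + 0.3·t($2) + 0.35·t($3) + 0.2·t($4)
t($4) = 1 + 0.15·t($2) + 0.3·t($3) + 0.3·t($4)
Solving: t($2) = 3.5970, t($3) = 4.4640, t($4) = 4.1125.
Expected rounds from $3 to $5: 4.4640.

4.4640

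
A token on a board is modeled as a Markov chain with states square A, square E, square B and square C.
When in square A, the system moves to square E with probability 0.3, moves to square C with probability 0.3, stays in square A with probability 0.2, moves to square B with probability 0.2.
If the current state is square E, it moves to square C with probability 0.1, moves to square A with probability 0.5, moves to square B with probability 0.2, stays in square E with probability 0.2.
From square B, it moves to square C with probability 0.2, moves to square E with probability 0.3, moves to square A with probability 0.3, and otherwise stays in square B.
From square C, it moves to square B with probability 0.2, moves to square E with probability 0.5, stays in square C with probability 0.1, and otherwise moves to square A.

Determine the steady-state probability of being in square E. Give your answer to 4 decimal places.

Let the stationary distribution be π with π = πP and π_1 + π_2 + π_3 + π_4 = 1.
π_1 = 0.2·π_1 + 0.5·π_2 + 0.3·π_3 + 0.2·π_4
π_2 = 0.3·π_1 + 0.2·π_2 + 0.3·π_3 + 0.5·π_4
π_3 = 0.2·π_1 + 0.2·π_2 + 0.2·π_3 + 0.2·π_4
Solving with the normalization constraint gives π = (0.3118, 0.3059, 0.2000, 0.1824).
So the stationary probability of square E is 0.3059.

0.3059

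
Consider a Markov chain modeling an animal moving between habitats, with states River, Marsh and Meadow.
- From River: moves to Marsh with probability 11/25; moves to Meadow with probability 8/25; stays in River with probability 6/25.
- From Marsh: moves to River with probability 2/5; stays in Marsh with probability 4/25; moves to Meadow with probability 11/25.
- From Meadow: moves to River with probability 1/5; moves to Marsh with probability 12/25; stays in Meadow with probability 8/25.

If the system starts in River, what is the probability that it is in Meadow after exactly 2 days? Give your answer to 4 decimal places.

Sum over the intermediate state after 1 day:
P = P(River→River)·P(River→Meadow) + P(River→Marsh)·P(Marsh→Meadow) + P(River→Meadow)·P(Meadow→Meadow)
  = 0.24×0.32 + 0.44×0.44 + 0.32×0.32
  = 0.0768 + 0.1936 + 0.1024 = 0.3728

0.3728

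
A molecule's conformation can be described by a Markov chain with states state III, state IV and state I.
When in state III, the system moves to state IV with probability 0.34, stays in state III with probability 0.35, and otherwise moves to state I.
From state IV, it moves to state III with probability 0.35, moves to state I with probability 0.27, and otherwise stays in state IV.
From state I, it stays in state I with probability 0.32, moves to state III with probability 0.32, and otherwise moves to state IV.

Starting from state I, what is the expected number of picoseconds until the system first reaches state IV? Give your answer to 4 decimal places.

Let t(s) be the expected number of picoseconds to first reach state IV from state s, with t(state IV) = 0. Conditioning on the first picosecond:
t(state III) = 1 + 0.35·t(state III) + 0.31·t(state I)
t(state I) = 1 + 0.32·t(state III) + 0.32·t(state I)
Solving: t(state III) = 2.8880, t(state I) = 2.8296.
Expected picoseconds from state I to state IV: 2.8296.

2.8296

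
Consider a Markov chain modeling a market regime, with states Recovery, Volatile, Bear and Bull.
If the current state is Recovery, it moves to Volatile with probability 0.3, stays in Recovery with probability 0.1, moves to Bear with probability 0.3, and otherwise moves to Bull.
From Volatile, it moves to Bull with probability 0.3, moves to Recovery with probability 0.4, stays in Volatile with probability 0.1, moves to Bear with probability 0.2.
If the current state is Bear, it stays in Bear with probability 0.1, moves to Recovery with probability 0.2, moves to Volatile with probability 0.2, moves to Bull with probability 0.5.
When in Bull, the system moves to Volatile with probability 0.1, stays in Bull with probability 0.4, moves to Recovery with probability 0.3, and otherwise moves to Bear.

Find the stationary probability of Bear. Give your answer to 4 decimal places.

Let the stationary distribution be π with π = πP and π_1 + π_2 + π_3 + π_4 = 1.
π_1 = 0.1·π_1 + 0.4·π_2 + 0.2·π_3 + 0.3·π_4
π_2 = 0.3·π_1 + 0.1·π_2 + 0.2·π_3 + 0.1·π_4
π_3 = 0.3·π_1 + 0.2·π_2 + 0.1·π_3 + 0.2·π_4
Solving with the normalization constraint gives π = (0.2471, 0.1699, 0.2043, 0.3787).
So the stationary probability of Bear is 0.2043.

0.2043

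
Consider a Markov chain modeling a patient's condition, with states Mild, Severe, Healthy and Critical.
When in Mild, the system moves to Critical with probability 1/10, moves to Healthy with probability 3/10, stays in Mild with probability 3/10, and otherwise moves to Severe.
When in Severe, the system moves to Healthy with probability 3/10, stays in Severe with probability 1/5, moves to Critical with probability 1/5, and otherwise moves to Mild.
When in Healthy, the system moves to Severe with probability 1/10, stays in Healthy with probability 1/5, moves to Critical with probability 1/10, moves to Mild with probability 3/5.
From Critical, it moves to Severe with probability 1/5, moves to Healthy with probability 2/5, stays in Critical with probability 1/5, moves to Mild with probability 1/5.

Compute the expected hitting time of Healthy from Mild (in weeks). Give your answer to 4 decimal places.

3.1847

Let t(s) be the expected number of weeks to first reach Healthy from state s, with t(Healthy) = 0. Conditioning on the first week:
t(Mild) = 1 + 0.3·t(Mild) + 0.3·t(Severe) + 0.1·t(Critical)
t(Severe) = 1 + 0.3·t(Mild) + 0.2·t(Severe) + 0.2·t(Critical)
t(Critical) = 1 + 0.2·t(Mild) + 0.2·t(Severe) + 0.2·t(Critical)
Solving: t(Mild) = 3.1847, t(Severe) = 3.1529, t(Critical) = 2.8344.
Expected weeks from Mild to Healthy: 3.1847.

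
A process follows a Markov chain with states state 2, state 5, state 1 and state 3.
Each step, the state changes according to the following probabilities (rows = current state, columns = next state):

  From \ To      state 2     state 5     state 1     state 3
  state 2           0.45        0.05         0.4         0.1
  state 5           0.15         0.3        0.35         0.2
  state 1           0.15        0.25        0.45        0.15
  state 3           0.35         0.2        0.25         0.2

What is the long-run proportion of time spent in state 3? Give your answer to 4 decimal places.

Let the stationary distribution be π with π = πP and π_1 + π_2 + π_3 + π_4 = 1.
π_1 = 0.45·π_1 + 0.15·π_2 + 0.15·π_3 + 0.35·π_4
π_2 = 0.05·π_1 + 0.3·π_2 + 0.25·π_3 + 0.2·π_4
π_3 = 0.4·π_1 + 0.35·π_2 + 0.45·π_3 + 0.25·π_4
Solving with the normalization constraint gives π = (0.2585, 0.2006, 0.3860, 0.1548).
So the stationary probability of state 3 is 0.1548.

0.1548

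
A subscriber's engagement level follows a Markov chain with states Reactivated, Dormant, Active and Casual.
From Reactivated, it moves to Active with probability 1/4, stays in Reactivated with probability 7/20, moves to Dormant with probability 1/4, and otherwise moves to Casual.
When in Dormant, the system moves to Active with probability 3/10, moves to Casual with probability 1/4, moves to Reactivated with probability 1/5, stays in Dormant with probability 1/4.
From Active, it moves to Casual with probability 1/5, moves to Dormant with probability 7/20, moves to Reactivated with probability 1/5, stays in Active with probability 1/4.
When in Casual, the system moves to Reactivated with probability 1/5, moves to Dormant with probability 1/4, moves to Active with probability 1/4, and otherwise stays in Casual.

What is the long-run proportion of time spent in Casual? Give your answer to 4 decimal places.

Let the stationary distribution be π with π = πP and π_1 + π_2 + π_3 + π_4 = 1.
π_1 = 0.35·π_1 + 0.2·π_2 + 0.2·π_3 + 0.2·π_4
π_2 = 0.25·π_1 + 0.25·π_2 + 0.35·π_3 + 0.25·π_4
π_3 = 0.25·π_1 + 0.3·π_2 + 0.25·π_3 + 0.25·π_4
Solving with the normalization constraint gives π = (0.2353, 0.2764, 0.2638, 0.2245).
So the stationary probability of Casual is 0.2245.

0.2245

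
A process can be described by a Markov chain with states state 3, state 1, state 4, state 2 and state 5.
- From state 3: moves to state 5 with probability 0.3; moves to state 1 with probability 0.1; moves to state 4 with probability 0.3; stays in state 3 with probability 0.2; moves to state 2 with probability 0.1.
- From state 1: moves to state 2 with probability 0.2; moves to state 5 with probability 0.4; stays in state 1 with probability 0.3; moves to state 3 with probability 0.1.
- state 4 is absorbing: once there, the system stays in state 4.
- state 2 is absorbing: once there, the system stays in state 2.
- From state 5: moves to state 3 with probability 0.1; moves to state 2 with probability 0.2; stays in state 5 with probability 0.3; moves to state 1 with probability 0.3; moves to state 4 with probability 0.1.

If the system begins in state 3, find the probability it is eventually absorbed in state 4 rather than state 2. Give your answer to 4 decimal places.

Let h(s) be the probability of absorption at state 4 starting from transient state s. Then h(state 4) = 1 and h(state 2) = 0. By first-step analysis:
h(state 3) = 0.2·h(state 3) + 0.1·h(state 1) + 0.3·1 + 0.1·0 + 0.3·h(state 5)
h(state 1) = 0.1·h(state 3) + 0.3·h(state 1) + 0.2·0 + 0.4·h(state 5)
h(state 5) = 0.1·h(state 3) + 0.3·h(state 1) + 0.1·1 + 0.2·0 + 0.3·h(state 5)
Solving: h(state 3) = 0.5333, h(state 1) = 0.2667, h(state 5) = 0.3333.
Starting from state 3, the probability is 0.5333.

0.5333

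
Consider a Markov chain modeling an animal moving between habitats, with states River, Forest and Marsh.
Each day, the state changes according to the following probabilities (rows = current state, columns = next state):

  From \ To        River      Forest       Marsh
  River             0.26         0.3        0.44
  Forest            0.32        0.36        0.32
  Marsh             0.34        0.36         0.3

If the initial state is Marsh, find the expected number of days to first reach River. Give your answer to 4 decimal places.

3.0048

Let t(s) be the expected number of days to first reach River from state s, with t(River) = 0. Conditioning on the first day:
t(Forest) = 1 + 0.36·t(Forest) + 0.32·t(Marsh)
t(Marsh) = 1 + 0.36·t(Forest) + 0.3·t(Marsh)
Solving: t(Forest) = 3.0649, t(Marsh) = 3.0048.
Expected days from Marsh to River: 3.0048.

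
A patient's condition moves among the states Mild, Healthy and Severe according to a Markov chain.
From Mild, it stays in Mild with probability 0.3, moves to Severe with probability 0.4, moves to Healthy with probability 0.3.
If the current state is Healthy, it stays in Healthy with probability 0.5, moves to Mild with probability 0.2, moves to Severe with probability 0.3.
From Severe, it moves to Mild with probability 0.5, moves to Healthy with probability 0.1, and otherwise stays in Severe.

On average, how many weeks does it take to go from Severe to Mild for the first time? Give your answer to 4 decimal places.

2.2222

Let t(s) be the expected number of weeks to first reach Mild from state s, with t(Mild) = 0. Conditioning on the first week:
t(Healthy) = 1 + 0.5·t(Healthy) + 0.3·t(Severe)
t(Severe) = 1 + 0.1·t(Healthy) + 0.4·t(Severe)
Solving: t(Healthy) = 3.3333, t(Severe) = 2.2222.
Expected weeks from Severe to Mild: 2.2222.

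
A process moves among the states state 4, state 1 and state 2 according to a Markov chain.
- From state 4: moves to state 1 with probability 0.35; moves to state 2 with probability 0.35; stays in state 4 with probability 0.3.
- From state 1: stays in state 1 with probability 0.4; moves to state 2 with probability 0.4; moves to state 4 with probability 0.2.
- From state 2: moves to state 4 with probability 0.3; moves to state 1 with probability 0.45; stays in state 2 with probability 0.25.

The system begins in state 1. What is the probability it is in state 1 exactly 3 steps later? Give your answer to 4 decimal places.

Propagate the distribution vector 3 steps from state 1.
After 0 steps: (0.0000, 1.0000, 0.0000)
After 1 step: (0.2000, 0.4000, 0.4000)
After 2 steps: (0.2600, 0.4100, 0.3300)
After 3 steps: (0.2590, 0.4035, 0.3375)
P(in state 1 after 3 steps) = 0.4035

0.4035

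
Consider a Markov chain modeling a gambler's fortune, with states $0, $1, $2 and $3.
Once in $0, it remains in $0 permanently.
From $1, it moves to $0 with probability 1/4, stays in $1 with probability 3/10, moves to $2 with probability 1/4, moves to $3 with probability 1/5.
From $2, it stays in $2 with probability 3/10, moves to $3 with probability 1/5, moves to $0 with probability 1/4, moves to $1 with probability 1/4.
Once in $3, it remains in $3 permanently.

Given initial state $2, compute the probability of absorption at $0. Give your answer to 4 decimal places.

0.5556

Let h(s) be the probability of absorption at $0 starting from transient state s. Then h($0) = 1 and h($3) = 0. By first-step analysis:
h($1) = 0.25·1 + 0.3·h($1) + 0.25·h($2) + 0.2·0
h($2) = 0.25·1 + 0.25·h($1) + 0.3·h($2) + 0.2·0
Solving: h($1) = 0.5556, h($2) = 0.5556.
Starting from $2, the probability is 0.5556.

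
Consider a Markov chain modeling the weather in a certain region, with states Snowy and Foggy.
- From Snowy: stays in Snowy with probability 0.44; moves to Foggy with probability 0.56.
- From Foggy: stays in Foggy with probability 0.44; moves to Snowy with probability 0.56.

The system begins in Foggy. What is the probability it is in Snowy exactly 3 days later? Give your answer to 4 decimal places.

0.5009

Propagate the distribution vector 3 days from Foggy.
After 0 days: (0.0000, 1.0000)
After 1 day: (0.5600, 0.4400)
After 2 days: (0.4928, 0.5072)
After 3 days: (0.5009, 0.4991)
P(in Snowy after 3 days) = 0.5009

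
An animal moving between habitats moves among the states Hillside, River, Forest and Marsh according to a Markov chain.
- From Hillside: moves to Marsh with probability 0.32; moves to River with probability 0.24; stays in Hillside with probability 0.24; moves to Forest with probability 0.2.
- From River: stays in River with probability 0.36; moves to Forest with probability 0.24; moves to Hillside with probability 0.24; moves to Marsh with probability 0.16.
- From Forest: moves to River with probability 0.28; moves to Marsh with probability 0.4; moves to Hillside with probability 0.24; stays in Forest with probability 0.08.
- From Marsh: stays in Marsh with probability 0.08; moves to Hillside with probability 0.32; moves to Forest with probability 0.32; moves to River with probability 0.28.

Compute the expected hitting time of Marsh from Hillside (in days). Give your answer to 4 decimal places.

3.4473

Let t(s) be the expected number of days to first reach Marsh from state s, with t(Marsh) = 0. Conditioning on the first day:
t(Hillside) = 1 + 0.24·t(Hillside) + 0.24·t(River) + 0.2·t(Forest)
t(River) = 1 + 0.24·t(Hillside) + 0.36·t(River) + 0.24·t(Forest)
t(Forest) = 1 + 0.24·t(Hillside) + 0.28·t(River) + 0.08·t(Forest)
Solving: t(Hillside) = 3.4473, t(River) = 4.0639, t(Forest) = 3.2231.
Expected days from Hillside to Marsh: 3.4473.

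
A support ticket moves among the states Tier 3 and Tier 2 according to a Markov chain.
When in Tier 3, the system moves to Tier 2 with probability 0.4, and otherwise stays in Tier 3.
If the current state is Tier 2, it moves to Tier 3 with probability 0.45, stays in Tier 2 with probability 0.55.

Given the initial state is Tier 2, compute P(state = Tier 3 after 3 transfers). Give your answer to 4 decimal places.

0.5276

Propagate the distribution vector 3 transfers from Tier 2.
After 0 transfers: (0.0000, 1.0000)
After 1 transfer: (0.4500, 0.5500)
After 2 transfers: (0.5175, 0.4825)
After 3 transfers: (0.5276, 0.4724)
P(in Tier 3 after 3 transfers) = 0.5276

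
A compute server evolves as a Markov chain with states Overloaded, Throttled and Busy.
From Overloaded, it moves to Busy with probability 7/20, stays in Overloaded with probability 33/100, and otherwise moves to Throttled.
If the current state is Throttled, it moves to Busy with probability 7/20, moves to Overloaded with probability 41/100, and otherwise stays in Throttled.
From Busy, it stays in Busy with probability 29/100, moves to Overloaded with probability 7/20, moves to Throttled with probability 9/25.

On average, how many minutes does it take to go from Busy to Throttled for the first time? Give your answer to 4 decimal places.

2.8879

Let t(s) be the expected number of minutes to first reach Throttled from state s, with t(Throttled) = 0. Conditioning on the first minute:
t(Overloaded) = 1 + 0.33·t(Overloaded) + 0.35·t(Busy)
t(Busy) = 1 + 0.35·t(Overloaded) + 0.29·t(Busy)
Solving: t(Overloaded) = 3.0011, t(Busy) = 2.8879.
Expected minutes from Busy to Throttled: 2.8879.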